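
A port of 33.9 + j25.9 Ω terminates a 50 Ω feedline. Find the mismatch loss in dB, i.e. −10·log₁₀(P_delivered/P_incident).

Γ = (-16.1 + j25.9)/(83.9 + j25.9), |Γ| = 0.347
|Γ|² = 0.121, so P_del/P_inc = 1 − |Γ|² = 0.879
ML = −10·log₁₀(1 − |Γ|²)

mismatch loss ≈ 0.558 dB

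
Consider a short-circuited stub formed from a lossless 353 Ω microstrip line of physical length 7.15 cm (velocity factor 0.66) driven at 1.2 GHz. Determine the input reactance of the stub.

X_in ≈ -157 Ω (capacitive)

λ = v/f = 0.66·c / 1.2 GHz = 0.165 m
βl = 2π·l/λ = 2π × 0.433 = 156°
tan(βl) = -0.445
For a short-circuited stub, Z_in = jZ_0·tan(βl)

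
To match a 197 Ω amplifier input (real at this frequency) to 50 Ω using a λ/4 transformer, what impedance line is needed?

Z_qwt ≈ 99.2 Ω

Z_qwt = √(Z_0·R_L) = √(50 × 197) = √9850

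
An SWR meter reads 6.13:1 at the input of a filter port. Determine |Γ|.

|Γ| = (S − 1)/(S + 1) = (6.13 − 1)/(6.13 + 1) = 5.13/7.13

|Γ| ≈ 0.719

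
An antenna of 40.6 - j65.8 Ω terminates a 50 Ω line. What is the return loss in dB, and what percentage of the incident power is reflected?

Γ = (-9.4 − j65.8)/(90.6 − j65.8), |Γ| = 0.594
RL = −20·log₁₀(0.594) = 4.53 dB
P_refl/P_inc = |Γ|² = 0.352

RL ≈ 4.53 dB; 35.2% of incident power reflected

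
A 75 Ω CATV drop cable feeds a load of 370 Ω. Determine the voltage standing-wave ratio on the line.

For a purely resistive load, VSWR = R_L/Z_0 or Z_0/R_L (whichever > 1) = 370/75

VSWR ≈ 4.93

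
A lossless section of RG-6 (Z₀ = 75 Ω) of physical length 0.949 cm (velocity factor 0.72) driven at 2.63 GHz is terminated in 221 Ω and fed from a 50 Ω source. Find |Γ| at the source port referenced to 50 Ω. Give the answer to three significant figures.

λ = v/f = 0.72·c / 2.63 GHz = 0.0821 m
βl = 2π·l/λ = 2π × 0.116 = 41.6°
tan(βl) = 0.888
Z_in = Z_0·(Z_L + jZ_0·tanβl)/(Z_0 + jZ_L·tanβl) = 50.4 − j65.2 Ω
Γ_s = (Z_in − Z_s)/(Z_in + Z_s) = (0.384 − j65.2)/(100 − j65.2), |Γ_s| = 0.545

|Γ| ≈ 0.545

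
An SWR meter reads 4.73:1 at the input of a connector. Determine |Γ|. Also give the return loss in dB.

|Γ| ≈ 0.651; return loss ≈ 3.73 dB

|Γ| = (S − 1)/(S + 1) = (4.73 − 1)/(4.73 + 1) = 3.73/5.73
RL = −20·log₁₀|Γ| = −20·log₁₀(0.651)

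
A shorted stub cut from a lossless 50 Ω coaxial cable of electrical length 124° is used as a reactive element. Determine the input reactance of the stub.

X_in ≈ -74.1 Ω (capacitive)

tan(βl) = -1.48
For a shorted stub, Z_in = jZ_0·tan(βl)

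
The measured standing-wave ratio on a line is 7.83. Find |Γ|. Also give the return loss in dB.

|Γ| ≈ 0.773; return loss ≈ 2.23 dB

|Γ| = (S − 1)/(S + 1) = (7.83 − 1)/(7.83 + 1) = 6.83/8.83
RL = −20·log₁₀|Γ| = −20·log₁₀(0.773)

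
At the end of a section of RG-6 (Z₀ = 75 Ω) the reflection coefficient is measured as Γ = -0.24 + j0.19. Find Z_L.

Z_L = Z_0·(1 + Γ)/(1 − Γ) = 75·(0.76 + j0.19)/(1.24 − j0.19)

Z_L ≈ 43.2 + j18.1 Ω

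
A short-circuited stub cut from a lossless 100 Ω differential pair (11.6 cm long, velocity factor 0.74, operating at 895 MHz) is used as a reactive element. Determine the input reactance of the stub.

X_in ≈ -20.6 Ω (capacitive)

λ = v/f = 0.74·c / 895 MHz = 0.248 m
βl = 2π·l/λ = 2π × 0.468 = 168°
tan(βl) = -0.206
For a short-circuited stub, Z_in = jZ_0·tan(βl)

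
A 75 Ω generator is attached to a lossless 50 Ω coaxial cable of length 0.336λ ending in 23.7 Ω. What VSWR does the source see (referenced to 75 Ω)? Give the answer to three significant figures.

βl = 2π × 0.336 = 121°
tan(βl) = -1.67
Z_in = Z_0·(Z_L + jZ_0·tanβl)/(Z_0 + jZ_L·tanβl) = 55.1 − j39.8 Ω
Γ_s = (Z_in − Z_s)/(Z_in + Z_s) = (-19.9 − j39.8)/(130 − j39.8), |Γ_s| = 0.327
VSWR = (1 + |Γ_s|)/(1 − |Γ_s|)

VSWR ≈ 1.97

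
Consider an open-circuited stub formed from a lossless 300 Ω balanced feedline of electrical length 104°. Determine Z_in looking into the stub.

tan(βl) = -4.01
For an open-circuited stub, Z_in = −jZ_0·cot(βl) = −jZ_0/tan(βl)

Z_in ≈ +j74.8 Ω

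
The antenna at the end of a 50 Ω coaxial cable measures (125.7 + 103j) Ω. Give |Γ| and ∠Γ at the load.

Γ ≈ 0.628 ∠ 23.3°

Γ = (Z_L − Z_0)/(Z_L + Z_0) = (75.7 + j103)/(175.7 + j103)
|Γ| = 128/204 = 0.628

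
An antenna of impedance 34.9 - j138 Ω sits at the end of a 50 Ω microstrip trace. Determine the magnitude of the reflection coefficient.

Γ = (Z_L − Z_0)/(Z_L + Z_0) = (-15.1 − j138)/(84.9 − j138)
|Γ| = 139/162

|Γ| ≈ 0.857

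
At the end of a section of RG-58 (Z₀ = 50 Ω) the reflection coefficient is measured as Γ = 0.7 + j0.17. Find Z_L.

Z_L = Z_0·(1 + Γ)/(1 − Γ) = 50·(1.7 + j0.17)/(0.3 − j0.17)

Z_L ≈ 202 + j143 Ω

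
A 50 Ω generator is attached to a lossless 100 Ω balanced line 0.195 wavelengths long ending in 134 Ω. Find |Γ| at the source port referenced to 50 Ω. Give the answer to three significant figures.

βl = 2π × 0.195 = 70.2°
tan(βl) = 2.78
Z_in = Z_0·(Z_L + jZ_0·tanβl)/(Z_0 + jZ_L·tanβl) = 78.6 − j14.9 Ω
Γ_s = (Z_in − Z_s)/(Z_in + Z_s) = (28.6 − j14.9)/(129 − j14.9), |Γ_s| = 0.249

|Γ| ≈ 0.249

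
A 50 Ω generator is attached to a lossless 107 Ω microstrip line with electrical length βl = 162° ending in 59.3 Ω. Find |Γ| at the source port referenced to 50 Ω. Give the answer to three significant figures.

|Γ| ≈ 0.233

tan(βl) = -0.325
Z_in = Z_0·(Z_L + jZ_0·tanβl)/(Z_0 + jZ_L·tanβl) = 63.5 − j23.3 Ω
Γ_s = (Z_in − Z_s)/(Z_in + Z_s) = (13.5 − j23.3)/(114 − j23.3), |Γ_s| = 0.233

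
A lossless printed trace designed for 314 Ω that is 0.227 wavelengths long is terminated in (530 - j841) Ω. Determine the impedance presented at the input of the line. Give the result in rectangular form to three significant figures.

βl = 2π × 0.227 = 81.7°
tan(βl) = tan(81.7°) = 6.87
Z_in = Z_0·(Z_L + jZ_0·tanβl)/(Z_0 + jZ_L·tanβl)
     = 314·(530 + j1320)/(6090 + j3640)

Z_in ≈ 50 + j38 Ω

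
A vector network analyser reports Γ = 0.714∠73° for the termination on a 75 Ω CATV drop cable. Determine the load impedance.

Z_L ≈ 33.7 + j93.8 Ω

Z_L = Z_0·(1 + Γ)/(1 − Γ) = 75·(1.21 + j0.683)/(0.791 − j0.683)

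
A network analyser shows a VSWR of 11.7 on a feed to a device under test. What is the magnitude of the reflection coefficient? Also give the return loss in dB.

|Γ| = (S − 1)/(S + 1) = (11.7 − 1)/(11.7 + 1) = 10.7/12.7
RL = −20·log₁₀|Γ| = −20·log₁₀(0.843)

|Γ| ≈ 0.843; return loss ≈ 1.49 dB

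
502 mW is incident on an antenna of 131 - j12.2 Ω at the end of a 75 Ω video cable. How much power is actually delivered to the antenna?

P_delivered ≈ 463 mW

|Γ| = |(56 − j12.2)/(206 − j12.2)| = 0.278
|Γ|² = 0.0771
P_refl = |Γ|²·P_inc = 38.7 mW, P_del = (1 − |Γ|²)·P_inc = 463 mW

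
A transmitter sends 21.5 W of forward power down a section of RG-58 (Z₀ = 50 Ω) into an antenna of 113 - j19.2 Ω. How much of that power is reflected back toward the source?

P_reflected ≈ 3.46 W

|Γ| = |(63 − j19.2)/(163 − j19.2)| = 0.401
|Γ|² = 0.161
P_refl = |Γ|²·P_inc = 3.46 W, P_del = (1 − |Γ|²)·P_inc = 18 W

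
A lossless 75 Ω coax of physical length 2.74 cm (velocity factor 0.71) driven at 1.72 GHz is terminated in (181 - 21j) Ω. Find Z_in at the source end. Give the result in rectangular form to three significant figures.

λ = v/f = 0.71·c / 1.72 GHz = 0.124 m
βl = 2π·l/λ = 2π × 0.221 = 79.7°
tan(βl) = tan(79.7°) = 5.48
Z_in = Z_0·(Z_L + jZ_0·tanβl)/(Z_0 + jZ_L·tanβl)
     = 75·(181 + j390)/(190 + j991)

Z_in ≈ 31 − j7.76 Ω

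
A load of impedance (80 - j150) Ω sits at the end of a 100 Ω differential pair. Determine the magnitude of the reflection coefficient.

Γ = (Z_L − Z_0)/(Z_L + Z_0) = (-20 − j150)/(180 − j150)
|Γ| = 151/234

|Γ| ≈ 0.646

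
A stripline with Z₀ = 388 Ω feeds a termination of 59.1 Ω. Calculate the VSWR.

Γ = (59.1 − 388)/(59.1 + 388) = -0.736
VSWR = (1 + 0.736)/(1 − 0.736)

VSWR ≈ 6.57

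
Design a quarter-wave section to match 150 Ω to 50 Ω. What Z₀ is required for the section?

Z_qwt ≈ 86.6 Ω

Z_qwt = √(Z_0·R_L) = √(50 × 150) = √7500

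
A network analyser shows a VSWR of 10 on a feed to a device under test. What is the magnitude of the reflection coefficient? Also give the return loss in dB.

|Γ| = (S − 1)/(S + 1) = (10 − 1)/(10 + 1) = 9/11
RL = −20·log₁₀|Γ| = −20·log₁₀(0.818)

|Γ| ≈ 0.818; return loss ≈ 1.74 dB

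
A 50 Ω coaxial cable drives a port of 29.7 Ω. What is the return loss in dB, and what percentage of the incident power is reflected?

RL ≈ 11.9 dB; 6.49% of incident power reflected

Γ = (29.7 − 50)/(29.7 + 50) = -0.255
RL = −20·log₁₀(0.255) = 11.9 dB
P_refl/P_inc = |Γ|² = 0.0649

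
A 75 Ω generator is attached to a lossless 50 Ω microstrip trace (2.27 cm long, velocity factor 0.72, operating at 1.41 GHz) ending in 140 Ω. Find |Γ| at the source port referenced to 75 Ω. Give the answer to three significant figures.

λ = v/f = 0.72·c / 1.41 GHz = 0.153 m
βl = 2π·l/λ = 2π × 0.148 = 53.3°
tan(βl) = 1.34
Z_in = Z_0·(Z_L + jZ_0·tanβl)/(Z_0 + jZ_L·tanβl) = 25.9 − j30.3 Ω
Γ_s = (Z_in − Z_s)/(Z_in + Z_s) = (-49.1 − j30.3)/(101 − j30.3), |Γ_s| = 0.548

|Γ| ≈ 0.548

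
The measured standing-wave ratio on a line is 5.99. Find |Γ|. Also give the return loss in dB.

|Γ| ≈ 0.714; return loss ≈ 2.93 dB

|Γ| = (S − 1)/(S + 1) = (5.99 − 1)/(5.99 + 1) = 4.99/6.99
RL = −20·log₁₀|Γ| = −20·log₁₀(0.714)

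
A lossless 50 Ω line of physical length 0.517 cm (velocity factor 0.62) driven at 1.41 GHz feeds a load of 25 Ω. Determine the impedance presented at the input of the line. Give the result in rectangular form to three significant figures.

λ = v/f = 0.62·c / 1.41 GHz = 0.132 m
βl = 2π·l/λ = 2π × 0.0392 = 14.1°
tan(βl) = tan(14.1°) = 0.251
Z_in = Z_0·(Z_L + jZ_0·tanβl)/(Z_0 + jZ_L·tanβl)
     = 50·(25 + j12.6)/(50 + j6.28)

Z_in ≈ 26.2 + j9.28 Ω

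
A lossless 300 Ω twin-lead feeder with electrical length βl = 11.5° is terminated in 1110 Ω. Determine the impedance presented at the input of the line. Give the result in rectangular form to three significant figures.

tan(βl) = tan(11.5°) = 0.203
Z_in = Z_0·(Z_L + jZ_0·tanβl)/(Z_0 + jZ_L·tanβl)
     = 300·(1110 + j61)/(300 + j226)

Z_in ≈ 738 − j494 Ω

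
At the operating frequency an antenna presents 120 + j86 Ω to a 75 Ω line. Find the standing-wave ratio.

VSWR ≈ 2.67

Γ = (Z_L − Z_0)/(Z_L + Z_0) = (45 + j86)/(195 + j86)
|Γ| = 97.1/213 = 0.455
VSWR = (1 + |Γ|)/(1 − |Γ|) = 1.46/0.545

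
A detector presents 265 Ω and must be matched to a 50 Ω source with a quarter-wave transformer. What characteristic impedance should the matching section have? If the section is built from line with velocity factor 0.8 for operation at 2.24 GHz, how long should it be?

Z_qwt = √(Z_0·R_L) = √(50 × 265) = √13250
λ = 0.8·c/f = 0.107 m, so l = λ/4 = 0.0268 m

Z_qwt ≈ 115 Ω; length ≈ 2.68 cm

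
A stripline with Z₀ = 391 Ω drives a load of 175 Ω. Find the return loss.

RL ≈ 8.37 dB

Γ = (175 − 391)/(175 + 391) = -0.382
RL = −20·log₁₀|Γ| = −20·log₁₀(0.382)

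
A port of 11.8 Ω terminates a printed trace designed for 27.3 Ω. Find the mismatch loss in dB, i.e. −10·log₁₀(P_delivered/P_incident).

mismatch loss ≈ 0.742 dB

Γ = (11.8 − 27.3)/(11.8 + 27.3) = -0.396
|Γ|² = 0.157, so P_del/P_inc = 1 − |Γ|² = 0.843
ML = −10·log₁₀(1 − |Γ|²)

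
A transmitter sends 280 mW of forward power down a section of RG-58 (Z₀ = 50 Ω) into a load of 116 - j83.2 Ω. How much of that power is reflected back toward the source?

|Γ| = |(66 − j83.2)/(166 − j83.2)| = 0.572
|Γ|² = 0.327
P_refl = |Γ|²·P_inc = 91.6 mW, P_del = (1 − |Γ|²)·P_inc = 188 mW

P_reflected ≈ 91.6 mW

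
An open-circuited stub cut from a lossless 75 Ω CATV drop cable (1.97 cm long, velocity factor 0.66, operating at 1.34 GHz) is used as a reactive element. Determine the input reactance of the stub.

X_in ≈ -67.5 Ω (capacitive)

λ = v/f = 0.66·c / 1.34 GHz = 0.148 m
βl = 2π·l/λ = 2π × 0.133 = 48°
tan(βl) = 1.11
For an open-circuited stub, Z_in = −jZ_0·cot(βl) = −jZ_0/tan(βl)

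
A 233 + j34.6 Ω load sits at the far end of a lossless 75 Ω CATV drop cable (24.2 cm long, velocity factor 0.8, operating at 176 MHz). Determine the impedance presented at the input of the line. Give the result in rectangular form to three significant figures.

λ = v/f = 0.8·c / 176 MHz = 1.36 m
βl = 2π·l/λ = 2π × 0.177 = 63.9°
tan(βl) = tan(63.9°) = 2.04
Z_in = Z_0·(Z_L + jZ_0·tanβl)/(Z_0 + jZ_L·tanβl)
     = 75·(233 + j188)/(4.41 + j475)

Z_in ≈ 29.9 − j36.5 Ω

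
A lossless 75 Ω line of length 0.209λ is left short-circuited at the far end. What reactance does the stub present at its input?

X_in ≈ 285 Ω (inductive)

βl = 2π × 0.209 = 75.2°
tan(βl) = 3.8
For a short-circuited stub, Z_in = jZ_0·tan(βl)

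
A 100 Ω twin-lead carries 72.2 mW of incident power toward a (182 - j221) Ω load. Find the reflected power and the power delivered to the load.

P_reflected ≈ 31.3 mW; P_delivered ≈ 40.9 mW

|Γ| = |(82 − j221)/(282 − j221)| = 0.658
|Γ|² = 0.433
P_refl = |Γ|²·P_inc = 31.3 mW, P_del = (1 − |Γ|²)·P_inc = 40.9 mW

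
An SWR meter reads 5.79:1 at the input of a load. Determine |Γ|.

|Γ| ≈ 0.705

|Γ| = (S − 1)/(S + 1) = (5.79 − 1)/(5.79 + 1) = 4.79/6.79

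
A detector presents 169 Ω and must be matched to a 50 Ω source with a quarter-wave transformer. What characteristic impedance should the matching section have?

Z_qwt ≈ 91.9 Ω

Z_qwt = √(Z_0·R_L) = √(50 × 169) = √8450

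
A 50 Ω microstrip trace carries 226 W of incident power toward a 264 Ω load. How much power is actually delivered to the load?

P_delivered ≈ 121 W

Γ = (264 − 50)/(264 + 50) = 0.682
|Γ|² = 0.464
P_refl = |Γ|²·P_inc = 105 W, P_del = (1 − |Γ|²)·P_inc = 121 W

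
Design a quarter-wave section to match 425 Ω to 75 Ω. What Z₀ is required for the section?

Z_qwt ≈ 179 Ω

Z_qwt = √(Z_0·R_L) = √(75 × 425) = √31880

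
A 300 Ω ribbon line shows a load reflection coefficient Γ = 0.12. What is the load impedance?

Z_L = Z_0·(1 + Γ)/(1 − Γ) = 300·(1.12)/(0.88)

Z_L ≈ 382 Ω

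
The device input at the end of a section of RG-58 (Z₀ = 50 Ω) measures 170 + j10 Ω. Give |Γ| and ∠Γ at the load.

Γ ≈ 0.547 ∠ 2.16°

Γ = (Z_L − Z_0)/(Z_L + Z_0) = (120 + j10)/(220 + j10)
|Γ| = 120/220 = 0.547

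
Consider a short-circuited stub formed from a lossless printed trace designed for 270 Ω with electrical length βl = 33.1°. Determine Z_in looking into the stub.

Z_in ≈ +j176 Ω

tan(βl) = 0.652
For a short-circuited stub, Z_in = jZ_0·tan(βl)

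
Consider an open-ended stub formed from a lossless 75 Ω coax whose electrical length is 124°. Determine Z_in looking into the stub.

Z_in ≈ +j50.6 Ω

tan(βl) = -1.48
For an open-ended stub, Z_in = −jZ_0·cot(βl) = −jZ_0/tan(βl)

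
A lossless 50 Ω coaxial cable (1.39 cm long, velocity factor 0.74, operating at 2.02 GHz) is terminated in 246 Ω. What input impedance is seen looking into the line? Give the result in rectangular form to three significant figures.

Z_in ≈ 19.2 − j45.3 Ω

λ = v/f = 0.74·c / 2.02 GHz = 0.11 m
βl = 2π·l/λ = 2π × 0.126 = 45.5°
tan(βl) = tan(45.5°) = 1.02
Z_in = Z_0·(Z_L + jZ_0·tanβl)/(Z_0 + jZ_L·tanβl)
     = 50·(246 + j50.9)/(50 + j251)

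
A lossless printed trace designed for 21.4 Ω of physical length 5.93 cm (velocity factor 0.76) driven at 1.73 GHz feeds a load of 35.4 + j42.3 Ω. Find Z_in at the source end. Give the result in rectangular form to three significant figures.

Z_in ≈ 13.1 + j25.8 Ω

λ = v/f = 0.76·c / 1.73 GHz = 0.132 m
βl = 2π·l/λ = 2π × 0.45 = 162°
tan(βl) = tan(162°) = -0.325
Z_in = Z_0·(Z_L + jZ_0·tanβl)/(Z_0 + jZ_L·tanβl)
     = 21.4·(35.4 + j35.3)/(35.2 − j11.5)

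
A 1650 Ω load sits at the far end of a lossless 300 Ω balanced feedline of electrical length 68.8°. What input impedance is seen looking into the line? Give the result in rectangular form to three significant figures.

tan(βl) = tan(68.8°) = 2.58
Z_in = Z_0·(Z_L + jZ_0·tanβl)/(Z_0 + jZ_L·tanβl)
     = 300·(1650 + j773)/(300 + j4250)

Z_in ≈ 62.4 − j112 Ω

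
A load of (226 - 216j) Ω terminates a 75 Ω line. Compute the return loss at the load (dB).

Γ = (151 − j216)/(301 − j216), |Γ| = 0.711
RL = −20·log₁₀|Γ| = −20·log₁₀(0.711)

RL ≈ 2.96 dB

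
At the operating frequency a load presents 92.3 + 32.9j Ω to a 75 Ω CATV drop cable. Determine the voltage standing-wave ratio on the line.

VSWR ≈ 1.56

Γ = (Z_L − Z_0)/(Z_L + Z_0) = (17.3 + j32.9)/(167.3 + j32.9)
|Γ| = 37.2/171 = 0.218
VSWR = (1 + |Γ|)/(1 − |Γ|) = 1.22/0.782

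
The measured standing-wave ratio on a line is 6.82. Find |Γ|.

|Γ| ≈ 0.744

|Γ| = (S − 1)/(S + 1) = (6.82 − 1)/(6.82 + 1) = 5.82/7.82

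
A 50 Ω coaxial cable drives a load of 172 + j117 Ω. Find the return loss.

Γ = (122 + j117)/(222 + j117), |Γ| = 0.674
RL = −20·log₁₀|Γ| = −20·log₁₀(0.674)

RL ≈ 3.43 dB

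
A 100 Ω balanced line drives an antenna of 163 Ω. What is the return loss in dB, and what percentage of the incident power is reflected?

Γ = (163 − 100)/(163 + 100) = 0.24
RL = −20·log₁₀(0.24) = 12.4 dB
P_refl/P_inc = |Γ|² = 0.0574

RL ≈ 12.4 dB; 5.74% of incident power reflected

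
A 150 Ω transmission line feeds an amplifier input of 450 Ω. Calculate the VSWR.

VSWR ≈ 3

For a purely resistive load, VSWR = R_L/Z_0 or Z_0/R_L (whichever > 1) = 450/150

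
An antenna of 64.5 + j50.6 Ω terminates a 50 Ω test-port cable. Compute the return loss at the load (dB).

RL ≈ 7.53 dB

Γ = (14.5 + j50.6)/(114.5 + j50.6), |Γ| = 0.42
RL = −20·log₁₀|Γ| = −20·log₁₀(0.42)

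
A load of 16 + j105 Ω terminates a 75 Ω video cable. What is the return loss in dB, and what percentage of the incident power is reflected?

Γ = (-59 + j105)/(91 + j105), |Γ| = 0.867
RL = −20·log₁₀(0.867) = 1.24 dB
P_refl/P_inc = |Γ|² = 0.751

RL ≈ 1.24 dB; 75.1% of incident power reflected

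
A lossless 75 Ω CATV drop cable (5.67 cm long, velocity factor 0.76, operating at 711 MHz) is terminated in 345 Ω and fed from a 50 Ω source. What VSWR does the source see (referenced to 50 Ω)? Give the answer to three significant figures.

VSWR ≈ 3.85

λ = v/f = 0.76·c / 711 MHz = 0.321 m
βl = 2π·l/λ = 2π × 0.177 = 63.7°
tan(βl) = 2.02
Z_in = Z_0·(Z_L + jZ_0·tanβl)/(Z_0 + jZ_L·tanβl) = 20.1 − j35 Ω
Γ_s = (Z_in − Z_s)/(Z_in + Z_s) = (-29.9 − j35)/(70.1 − j35), |Γ_s| = 0.588
VSWR = (1 + |Γ_s|)/(1 − |Γ_s|)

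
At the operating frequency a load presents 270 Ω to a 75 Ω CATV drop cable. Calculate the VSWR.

Γ = (270 − 75)/(270 + 75) = 0.565
VSWR = (1 + 0.565)/(1 − 0.565)

VSWR ≈ 3.6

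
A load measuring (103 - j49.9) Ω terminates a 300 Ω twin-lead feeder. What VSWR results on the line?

VSWR ≈ 3

Γ = (Z_L − Z_0)/(Z_L + Z_0) = (-197 − j49.9)/(403 − j49.9)
|Γ| = 203/406 = 0.5
VSWR = (1 + |Γ|)/(1 − |Γ|) = 1.5/0.5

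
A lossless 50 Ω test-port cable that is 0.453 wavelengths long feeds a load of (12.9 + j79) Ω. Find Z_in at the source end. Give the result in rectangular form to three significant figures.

Z_in ≈ 6.41 + j43.4 Ω

βl = 2π × 0.453 = 163°
tan(βl) = tan(163°) = -0.304
Z_in = Z_0·(Z_L + jZ_0·tanβl)/(Z_0 + jZ_L·tanβl)
     = 50·(12.9 + j63.8)/(74 − j3.92)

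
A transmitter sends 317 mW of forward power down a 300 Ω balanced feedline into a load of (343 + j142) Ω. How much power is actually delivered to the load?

P_delivered ≈ 301 mW

|Γ| = |(43 + j142)/(643 + j142)| = 0.225
|Γ|² = 0.0508
P_refl = |Γ|²·P_inc = 16.1 mW, P_del = (1 − |Γ|²)·P_inc = 301 mW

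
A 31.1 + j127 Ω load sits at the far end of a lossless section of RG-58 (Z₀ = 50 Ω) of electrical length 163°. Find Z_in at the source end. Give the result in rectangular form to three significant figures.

tan(βl) = tan(163°) = -0.306
Z_in = Z_0·(Z_L + jZ_0·tanβl)/(Z_0 + jZ_L·tanβl)
     = 50·(31.1 + j112)/(88.8 − j9.51)

Z_in ≈ 10.7 + j64 Ω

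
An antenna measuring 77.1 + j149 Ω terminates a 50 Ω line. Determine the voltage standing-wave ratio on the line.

Γ = (Z_L − Z_0)/(Z_L + Z_0) = (27.1 + j149)/(127.1 + j149)
|Γ| = 151/196 = 0.773
VSWR = (1 + |Γ|)/(1 − |Γ|) = 1.77/0.227

VSWR ≈ 7.82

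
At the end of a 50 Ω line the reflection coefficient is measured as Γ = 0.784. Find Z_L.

Z_L ≈ 413 Ω

Z_L = Z_0·(1 + Γ)/(1 − Γ) = 50·(1.78)/(0.216)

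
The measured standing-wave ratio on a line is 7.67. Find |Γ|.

|Γ| = (S − 1)/(S + 1) = (7.67 − 1)/(7.67 + 1) = 6.67/8.67

|Γ| ≈ 0.769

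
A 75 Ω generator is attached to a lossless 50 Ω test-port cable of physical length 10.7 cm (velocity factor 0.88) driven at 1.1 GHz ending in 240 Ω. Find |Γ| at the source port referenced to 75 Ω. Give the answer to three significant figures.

λ = v/f = 0.88·c / 1.1 GHz = 0.24 m
βl = 2π·l/λ = 2π × 0.446 = 161°
tan(βl) = -0.354
Z_in = Z_0·(Z_L + jZ_0·tanβl)/(Z_0 + jZ_L·tanβl) = 69.4 + j100 Ω
Γ_s = (Z_in − Z_s)/(Z_in + Z_s) = (-5.55 + j100)/(144 + j100), |Γ_s| = 0.571

|Γ| ≈ 0.571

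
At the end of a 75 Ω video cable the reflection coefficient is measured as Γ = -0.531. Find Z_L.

Z_L ≈ 23 Ω

Z_L = Z_0·(1 + Γ)/(1 − Γ) = 75·(0.469)/(1.53)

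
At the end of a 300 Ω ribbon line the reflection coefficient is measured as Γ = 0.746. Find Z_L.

Z_L ≈ 2060 Ω

Z_L = Z_0·(1 + Γ)/(1 − Γ) = 300·(1.75)/(0.254)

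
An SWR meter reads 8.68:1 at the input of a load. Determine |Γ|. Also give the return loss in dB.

|Γ| ≈ 0.793; return loss ≈ 2.01 dB

|Γ| = (S − 1)/(S + 1) = (8.68 − 1)/(8.68 + 1) = 7.68/9.68
RL = −20·log₁₀|Γ| = −20·log₁₀(0.793)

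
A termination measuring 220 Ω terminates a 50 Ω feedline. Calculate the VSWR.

Γ = (220 − 50)/(220 + 50) = 0.63
VSWR = (1 + 0.63)/(1 − 0.63)

VSWR ≈ 4.4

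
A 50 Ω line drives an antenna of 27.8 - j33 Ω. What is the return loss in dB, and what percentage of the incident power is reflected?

RL ≈ 6.55 dB; 22.1% of incident power reflected

Γ = (-22.2 − j33)/(77.8 − j33), |Γ| = 0.471
RL = −20·log₁₀(0.471) = 6.55 dB
P_refl/P_inc = |Γ|² = 0.221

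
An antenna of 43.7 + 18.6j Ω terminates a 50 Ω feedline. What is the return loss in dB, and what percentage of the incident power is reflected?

RL ≈ 13.7 dB; 4.23% of incident power reflected

Γ = (-6.3 + j18.6)/(93.7 + j18.6), |Γ| = 0.206
RL = −20·log₁₀(0.206) = 13.7 dB
P_refl/P_inc = |Γ|² = 0.0423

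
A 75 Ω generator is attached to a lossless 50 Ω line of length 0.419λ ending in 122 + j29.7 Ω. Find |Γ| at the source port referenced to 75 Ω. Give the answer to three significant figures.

βl = 2π × 0.419 = 151°
tan(βl) = -0.558
Z_in = Z_0·(Z_L + jZ_0·tanβl)/(Z_0 + jZ_L·tanβl) = 44.1 + j46.5 Ω
Γ_s = (Z_in − Z_s)/(Z_in + Z_s) = (-30.9 + j46.5)/(119 + j46.5), |Γ_s| = 0.436

|Γ| ≈ 0.436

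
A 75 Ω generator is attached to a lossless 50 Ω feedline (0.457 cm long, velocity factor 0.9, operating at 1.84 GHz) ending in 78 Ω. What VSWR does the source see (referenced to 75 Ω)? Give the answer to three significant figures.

VSWR ≈ 1.19

λ = v/f = 0.9·c / 1.84 GHz = 0.147 m
βl = 2π·l/λ = 2π × 0.0311 = 11.2°
tan(βl) = 0.198
Z_in = Z_0·(Z_L + jZ_0·tanβl)/(Z_0 + jZ_L·tanβl) = 74 − j13 Ω
Γ_s = (Z_in − Z_s)/(Z_in + Z_s) = (-1.01 − j13)/(149 − j13), |Γ_s| = 0.087
VSWR = (1 + |Γ_s|)/(1 − |Γ_s|)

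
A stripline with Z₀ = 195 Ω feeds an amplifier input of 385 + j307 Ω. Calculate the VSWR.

VSWR ≈ 3.45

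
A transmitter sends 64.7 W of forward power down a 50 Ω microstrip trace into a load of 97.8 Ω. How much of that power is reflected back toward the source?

Γ = (97.8 − 50)/(97.8 + 50) = 0.323
|Γ|² = 0.105
P_refl = |Γ|²·P_inc = 6.77 W, P_del = (1 − |Γ|²)·P_inc = 57.9 W

P_reflected ≈ 6.77 W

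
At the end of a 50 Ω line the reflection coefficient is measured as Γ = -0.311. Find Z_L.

Z_L = Z_0·(1 + Γ)/(1 − Γ) = 50·(0.689)/(1.31)

Z_L ≈ 26.3 Ω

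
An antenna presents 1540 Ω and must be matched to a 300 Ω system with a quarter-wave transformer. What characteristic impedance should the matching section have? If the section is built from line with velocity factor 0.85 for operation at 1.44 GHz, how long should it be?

Z_qwt = √(Z_0·R_L) = √(300 × 1540) = √462000
λ = 0.85·c/f = 0.177 m, so l = λ/4 = 0.0443 m

Z_qwt ≈ 680 Ω; length ≈ 4.43 cm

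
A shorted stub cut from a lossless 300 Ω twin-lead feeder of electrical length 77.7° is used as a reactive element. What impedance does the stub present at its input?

tan(βl) = 4.59
For a shorted stub, Z_in = jZ_0·tan(βl)

Z_in ≈ +j1380 Ω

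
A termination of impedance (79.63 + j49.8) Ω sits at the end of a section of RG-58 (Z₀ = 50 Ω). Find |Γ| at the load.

|Γ| ≈ 0.417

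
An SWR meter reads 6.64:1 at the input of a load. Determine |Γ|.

|Γ| ≈ 0.738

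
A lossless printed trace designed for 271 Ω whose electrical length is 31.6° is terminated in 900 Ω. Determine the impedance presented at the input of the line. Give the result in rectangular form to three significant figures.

Z_in ≈ 240 − j323 Ω

tan(βl) = tan(31.6°) = 0.615
Z_in = Z_0·(Z_L + jZ_0·tanβl)/(Z_0 + jZ_L·tanβl)
     = 271·(900 + j167)/(271 + j554)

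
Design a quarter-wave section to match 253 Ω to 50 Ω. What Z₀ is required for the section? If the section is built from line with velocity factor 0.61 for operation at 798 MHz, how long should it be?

Z_qwt = √(Z_0·R_L) = √(50 × 253) = √12650
λ = 0.61·c/f = 0.229 m, so l = λ/4 = 0.0573 m

Z_qwt ≈ 112 Ω; length ≈ 5.73 cm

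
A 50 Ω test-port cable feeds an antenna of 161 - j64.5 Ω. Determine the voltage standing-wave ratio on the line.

Γ = (Z_L − Z_0)/(Z_L + Z_0) = (111 − j64.5)/(211 − j64.5)
|Γ| = 128/221 = 0.582
VSWR = (1 + |Γ|)/(1 − |Γ|) = 1.58/0.418

VSWR ≈ 3.78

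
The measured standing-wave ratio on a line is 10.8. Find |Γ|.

|Γ| = (S − 1)/(S + 1) = (10.8 − 1)/(10.8 + 1) = 9.8/11.8

|Γ| ≈ 0.831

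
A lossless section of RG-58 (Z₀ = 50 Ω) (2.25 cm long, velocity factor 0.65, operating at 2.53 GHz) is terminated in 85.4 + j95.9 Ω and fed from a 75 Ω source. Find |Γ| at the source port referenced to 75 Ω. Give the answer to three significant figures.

λ = v/f = 0.65·c / 2.53 GHz = 0.0771 m
βl = 2π·l/λ = 2π × 0.292 = 105°
tan(βl) = -3.71
Z_in = Z_0·(Z_L + jZ_0·tanβl)/(Z_0 + jZ_L·tanβl) = 11.9 − j1.75 Ω
Γ_s = (Z_in − Z_s)/(Z_in + Z_s) = (-63.1 − j1.75)/(86.9 − j1.75), |Γ_s| = 0.726

|Γ| ≈ 0.726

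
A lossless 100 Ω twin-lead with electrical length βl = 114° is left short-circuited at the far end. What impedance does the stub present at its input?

Z_in ≈ −j225 Ω

tan(βl) = -2.25
For a short-circuited stub, Z_in = jZ_0·tan(βl)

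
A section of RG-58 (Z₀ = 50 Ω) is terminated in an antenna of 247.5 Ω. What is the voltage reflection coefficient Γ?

Γ = (Z_L − Z_0)/(Z_L + Z_0) = (247.5 − 50)/(247.5 + 50) = 197.5/297.5

Γ = 0.664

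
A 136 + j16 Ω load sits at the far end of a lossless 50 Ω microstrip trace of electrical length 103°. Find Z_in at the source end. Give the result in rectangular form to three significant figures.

Z_in ≈ 18.6 + j7.78 Ω

tan(βl) = tan(103°) = -4.33
Z_in = Z_0·(Z_L + jZ_0·tanβl)/(Z_0 + jZ_L·tanβl)
     = 50·(136 − j201)/(119 − j589)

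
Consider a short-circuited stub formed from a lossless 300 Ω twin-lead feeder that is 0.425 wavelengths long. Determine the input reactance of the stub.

X_in ≈ -153 Ω (capacitive)

βl = 2π × 0.425 = 153°
tan(βl) = -0.51
For a short-circuited stub, Z_in = jZ_0·tan(βl)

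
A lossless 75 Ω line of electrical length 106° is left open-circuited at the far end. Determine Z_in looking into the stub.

Z_in ≈ +j21.5 Ω

tan(βl) = -3.49
For an open-circuited stub, Z_in = −jZ_0·cot(βl) = −jZ_0/tan(βl)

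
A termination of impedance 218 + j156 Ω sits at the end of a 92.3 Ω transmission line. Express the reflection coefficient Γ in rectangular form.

Γ ≈ 0.525 + j0.239

Γ = (Z_L − Z_0)/(Z_L + Z_0) = (125.7 + j156)/(310.3 + j156)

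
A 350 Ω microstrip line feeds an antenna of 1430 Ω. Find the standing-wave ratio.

Γ = (1430 − 350)/(1430 + 350) = 0.607
VSWR = (1 + 0.607)/(1 − 0.607)

VSWR ≈ 4.09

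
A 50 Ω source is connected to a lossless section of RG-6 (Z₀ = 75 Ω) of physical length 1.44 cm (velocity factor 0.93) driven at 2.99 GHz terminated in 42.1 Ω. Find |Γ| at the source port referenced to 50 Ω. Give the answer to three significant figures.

λ = v/f = 0.93·c / 2.99 GHz = 0.0933 m
βl = 2π·l/λ = 2π × 0.154 = 55.6°
tan(βl) = 1.46
Z_in = Z_0·(Z_L + jZ_0·tanβl)/(Z_0 + jZ_L·tanβl) = 78.8 + j44.9 Ω
Γ_s = (Z_in − Z_s)/(Z_in + Z_s) = (28.8 + j44.9)/(129 + j44.9), |Γ_s| = 0.391

|Γ| ≈ 0.391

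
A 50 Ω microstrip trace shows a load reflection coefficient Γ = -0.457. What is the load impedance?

Z_L ≈ 18.6 Ω

Z_L = Z_0·(1 + Γ)/(1 − Γ) = 50·(0.543)/(1.46)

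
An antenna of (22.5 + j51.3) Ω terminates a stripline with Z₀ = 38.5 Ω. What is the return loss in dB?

Γ = (-16 + j51.3)/(61 + j51.3), |Γ| = 0.674
RL = −20·log₁₀|Γ| = −20·log₁₀(0.674)

RL ≈ 3.42 dB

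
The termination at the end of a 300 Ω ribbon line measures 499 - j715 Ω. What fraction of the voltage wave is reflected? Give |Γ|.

|Γ| ≈ 0.692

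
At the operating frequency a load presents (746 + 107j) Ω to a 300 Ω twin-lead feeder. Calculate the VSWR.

VSWR ≈ 2.55

Γ = (Z_L − Z_0)/(Z_L + Z_0) = (446 + j107)/(1046 + j107)
|Γ| = 459/1050 = 0.436
VSWR = (1 + |Γ|)/(1 − |Γ|) = 1.44/0.564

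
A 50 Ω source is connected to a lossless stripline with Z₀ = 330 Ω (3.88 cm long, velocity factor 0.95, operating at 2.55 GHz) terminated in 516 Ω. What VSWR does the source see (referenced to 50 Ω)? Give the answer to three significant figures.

λ = v/f = 0.95·c / 2.55 GHz = 0.112 m
βl = 2π·l/λ = 2π × 0.347 = 125°
tan(βl) = -1.43
Z_in = Z_0·(Z_L + jZ_0·tanβl)/(Z_0 + jZ_L·tanβl) = 262 + j114 Ω
Γ_s = (Z_in − Z_s)/(Z_in + Z_s) = (212 + j114)/(312 + j114), |Γ_s| = 0.724
VSWR = (1 + |Γ_s|)/(1 − |Γ_s|)

VSWR ≈ 6.26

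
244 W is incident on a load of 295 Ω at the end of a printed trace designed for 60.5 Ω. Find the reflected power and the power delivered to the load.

Γ = (295 − 60.5)/(295 + 60.5) = 0.66
|Γ|² = 0.435
P_refl = |Γ|²·P_inc = 106 W, P_del = (1 − |Γ|²)·P_inc = 138 W

P_reflected ≈ 106 W; P_delivered ≈ 138 W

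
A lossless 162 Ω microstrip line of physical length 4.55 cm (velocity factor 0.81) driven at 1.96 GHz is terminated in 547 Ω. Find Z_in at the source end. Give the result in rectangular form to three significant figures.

Z_in ≈ 81.4 + j125 Ω

λ = v/f = 0.81·c / 1.96 GHz = 0.124 m
βl = 2π·l/λ = 2π × 0.367 = 132°
tan(βl) = tan(132°) = -1.11
Z_in = Z_0·(Z_L + jZ_0·tanβl)/(Z_0 + jZ_L·tanβl)
     = 162·(547 − j179)/(162 − j605)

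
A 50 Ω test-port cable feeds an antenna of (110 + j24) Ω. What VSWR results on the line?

VSWR ≈ 2.33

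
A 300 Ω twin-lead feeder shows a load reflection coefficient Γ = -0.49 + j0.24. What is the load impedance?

Z_L ≈ 92.5 + j63.2 Ω

Z_L = Z_0·(1 + Γ)/(1 − Γ) = 300·(0.51 + j0.24)/(1.49 − j0.24)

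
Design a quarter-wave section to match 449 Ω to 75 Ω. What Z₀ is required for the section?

Z_qwt ≈ 184 Ω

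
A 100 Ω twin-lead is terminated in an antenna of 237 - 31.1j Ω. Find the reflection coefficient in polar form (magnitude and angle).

Γ ≈ 0.415 ∠ -7.52°

Γ = (Z_L − Z_0)/(Z_L + Z_0) = (137 − j31.1)/(337 − j31.1)
|Γ| = 140/338 = 0.415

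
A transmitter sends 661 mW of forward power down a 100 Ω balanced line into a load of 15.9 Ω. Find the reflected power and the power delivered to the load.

Γ = (15.9 − 100)/(15.9 + 100) = -0.726
|Γ|² = 0.527
P_refl = |Γ|²·P_inc = 348 mW, P_del = (1 − |Γ|²)·P_inc = 313 mW

P_reflected ≈ 348 mW; P_delivered ≈ 313 mW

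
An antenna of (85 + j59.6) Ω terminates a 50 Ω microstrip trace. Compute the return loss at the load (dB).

RL ≈ 6.59 dB

Γ = (35 + j59.6)/(135 + j59.6), |Γ| = 0.468
RL = −20·log₁₀|Γ| = −20·log₁₀(0.468)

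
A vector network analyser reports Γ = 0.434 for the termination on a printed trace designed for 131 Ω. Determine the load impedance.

Z_L = Z_0·(1 + Γ)/(1 − Γ) = 131·(1.43)/(0.566)

Z_L ≈ 332 Ω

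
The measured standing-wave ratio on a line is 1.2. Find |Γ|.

|Γ| ≈ 0.0909

|Γ| = (S − 1)/(S + 1) = (1.2 − 1)/(1.2 + 1) = 0.2/2.2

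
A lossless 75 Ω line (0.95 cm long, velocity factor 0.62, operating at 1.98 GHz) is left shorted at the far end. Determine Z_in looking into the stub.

Z_in ≈ +j55.3 Ω

λ = v/f = 0.62·c / 1.98 GHz = 0.0939 m
βl = 2π·l/λ = 2π × 0.101 = 36.4°
tan(βl) = 0.737
For a shorted stub, Z_in = jZ_0·tan(βl)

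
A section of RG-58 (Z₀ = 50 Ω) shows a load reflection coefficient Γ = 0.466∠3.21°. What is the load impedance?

Z_L ≈ 137 + j9.1 Ω

Z_L = Z_0·(1 + Γ)/(1 − Γ) = 50·(1.47 + j0.0261)/(0.535 − j0.0261)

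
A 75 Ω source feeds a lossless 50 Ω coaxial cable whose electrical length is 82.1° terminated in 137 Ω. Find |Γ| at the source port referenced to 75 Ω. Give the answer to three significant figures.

tan(βl) = 7.21
Z_in = Z_0·(Z_L + jZ_0·tanβl)/(Z_0 + jZ_L·tanβl) = 18.6 − j6 Ω
Γ_s = (Z_in − Z_s)/(Z_in + Z_s) = (-56.4 − j6)/(93.6 − j6), |Γ_s| = 0.606

|Γ| ≈ 0.606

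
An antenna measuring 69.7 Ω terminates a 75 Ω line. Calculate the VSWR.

For a purely resistive load, VSWR = R_L/Z_0 or Z_0/R_L (whichever > 1) = 75/69.7

VSWR ≈ 1.08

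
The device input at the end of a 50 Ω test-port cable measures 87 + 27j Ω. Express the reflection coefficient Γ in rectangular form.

Γ ≈ 0.297 + j0.138

Γ = (Z_L − Z_0)/(Z_L + Z_0) = (37 + j27)/(137 + j27)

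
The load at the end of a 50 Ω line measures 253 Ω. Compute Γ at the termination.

Γ = 0.67

Γ = (Z_L − Z_0)/(Z_L + Z_0) = (253 − 50)/(253 + 50) = 203/303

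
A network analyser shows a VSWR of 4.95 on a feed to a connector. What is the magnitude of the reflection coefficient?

|Γ| ≈ 0.664

|Γ| = (S − 1)/(S + 1) = (4.95 − 1)/(4.95 + 1) = 3.95/5.95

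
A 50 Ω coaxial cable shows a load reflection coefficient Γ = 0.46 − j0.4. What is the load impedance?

Z_L = Z_0·(1 + Γ)/(1 − Γ) = 50·(1.46 − j0.4)/(0.54 + j0.4)

Z_L ≈ 69.6 − j88.6 Ω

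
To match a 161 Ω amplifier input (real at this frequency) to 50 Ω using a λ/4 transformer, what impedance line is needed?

Z_qwt = √(Z_0·R_L) = √(50 × 161) = √8050

Z_qwt ≈ 89.7 Ω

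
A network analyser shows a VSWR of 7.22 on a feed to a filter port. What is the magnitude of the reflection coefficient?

|Γ| ≈ 0.757

|Γ| = (S − 1)/(S + 1) = (7.22 − 1)/(7.22 + 1) = 6.22/8.22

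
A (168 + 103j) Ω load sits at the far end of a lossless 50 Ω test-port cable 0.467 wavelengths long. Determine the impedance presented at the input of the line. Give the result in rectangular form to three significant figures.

βl = 2π × 0.467 = 168°
tan(βl) = tan(168°) = -0.21
Z_in = Z_0·(Z_L + jZ_0·tanβl)/(Z_0 + jZ_L·tanβl)
     = 50·(168 + j92.5)/(71.7 − j35.3)

Z_in ≈ 68.7 + j98.4 Ω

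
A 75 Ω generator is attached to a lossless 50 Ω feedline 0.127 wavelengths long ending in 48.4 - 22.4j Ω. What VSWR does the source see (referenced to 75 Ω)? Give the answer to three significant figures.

VSWR ≈ 2.35

βl = 2π × 0.127 = 45.7°
tan(βl) = 1.03
Z_in = Z_0·(Z_L + jZ_0·tanβl)/(Z_0 + jZ_L·tanβl) = 31.9 − j1.9 Ω
Γ_s = (Z_in − Z_s)/(Z_in + Z_s) = (-43.1 − j1.9)/(107 − j1.9), |Γ_s| = 0.404
VSWR = (1 + |Γ_s|)/(1 − |Γ_s|)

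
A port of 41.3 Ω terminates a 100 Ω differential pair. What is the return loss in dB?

RL ≈ 7.63 dB

Γ = (41.3 − 100)/(41.3 + 100) = -0.415
RL = −20·log₁₀|Γ| = −20·log₁₀(0.415)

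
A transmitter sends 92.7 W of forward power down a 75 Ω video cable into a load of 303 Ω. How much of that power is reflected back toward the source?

Γ = (303 − 75)/(303 + 75) = 0.603
|Γ|² = 0.364
P_refl = |Γ|²·P_inc = 33.7 W, P_del = (1 − |Γ|²)·P_inc = 59 W

P_reflected ≈ 33.7 W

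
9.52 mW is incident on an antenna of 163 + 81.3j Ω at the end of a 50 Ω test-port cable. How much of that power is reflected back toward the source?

|Γ| = |(113 + j81.3)/(213 + j81.3)| = 0.611
|Γ|² = 0.373
P_refl = |Γ|²·P_inc = 3.55 mW, P_del = (1 − |Γ|²)·P_inc = 5.97 mW

P_reflected ≈ 3.55 mW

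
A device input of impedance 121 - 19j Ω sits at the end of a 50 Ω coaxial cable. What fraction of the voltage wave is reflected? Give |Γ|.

Γ = (Z_L − Z_0)/(Z_L + Z_0) = (71 − j19)/(171 − j19)
|Γ| = 73.5/172

|Γ| ≈ 0.427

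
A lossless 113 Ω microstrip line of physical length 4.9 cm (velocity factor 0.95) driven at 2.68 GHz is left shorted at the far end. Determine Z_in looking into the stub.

λ = v/f = 0.95·c / 2.68 GHz = 0.106 m
βl = 2π·l/λ = 2π × 0.461 = 166°
tan(βl) = -0.252
For a shorted stub, Z_in = jZ_0·tan(βl)

Z_in ≈ −j28.4 Ω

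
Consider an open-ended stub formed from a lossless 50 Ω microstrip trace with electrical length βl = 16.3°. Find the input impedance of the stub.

Z_in ≈ −j171 Ω

tan(βl) = 0.292
For an open-ended stub, Z_in = −jZ_0·cot(βl) = −jZ_0/tan(βl)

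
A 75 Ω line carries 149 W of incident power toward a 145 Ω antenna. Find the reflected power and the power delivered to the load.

P_reflected ≈ 15.1 W; P_delivered ≈ 134 W

Γ = (145 − 75)/(145 + 75) = 0.318
|Γ|² = 0.101
P_refl = |Γ|²·P_inc = 15.1 W, P_del = (1 − |Γ|²)·P_inc = 134 W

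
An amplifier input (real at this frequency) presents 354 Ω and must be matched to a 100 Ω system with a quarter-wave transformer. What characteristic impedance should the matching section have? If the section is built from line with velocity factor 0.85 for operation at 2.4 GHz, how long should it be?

Z_qwt ≈ 188 Ω; length ≈ 2.66 cm

Z_qwt = √(Z_0·R_L) = √(100 × 354) = √35400
λ = 0.85·c/f = 0.106 m, so l = λ/4 = 0.0266 m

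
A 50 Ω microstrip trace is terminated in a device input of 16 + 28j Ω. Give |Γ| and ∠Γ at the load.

Γ = (Z_L − Z_0)/(Z_L + Z_0) = (-34 + j28)/(66 + j28)
|Γ| = 44/71.7 = 0.614

Γ ≈ 0.614 ∠ 118°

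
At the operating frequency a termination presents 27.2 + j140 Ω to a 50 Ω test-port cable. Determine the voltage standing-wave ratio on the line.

Γ = (Z_L − Z_0)/(Z_L + Z_0) = (-22.8 + j140)/(77.2 + j140)
|Γ| = 142/160 = 0.887
VSWR = (1 + |Γ|)/(1 − |Γ|) = 1.89/0.113

VSWR ≈ 16.7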